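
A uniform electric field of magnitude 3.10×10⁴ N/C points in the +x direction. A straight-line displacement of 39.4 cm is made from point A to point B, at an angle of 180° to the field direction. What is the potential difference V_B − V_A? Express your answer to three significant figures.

1.22×10⁴ V

Only the component of displacement along E changes the potential: ΔV = −E·d·cosθ.
ΔV = −(3.10×10⁴ V/m)(0.394 m)cos180° = 1.22×10⁴ V.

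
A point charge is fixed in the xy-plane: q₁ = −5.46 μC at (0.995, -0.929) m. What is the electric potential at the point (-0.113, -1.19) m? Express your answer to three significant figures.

-4.31×10⁴ V

Electric potential is a scalar, so the contributions from each charge add algebraically: V = Σ kqᵢ/rᵢ.
Distances from the field point to each charge: r₁ = 1.14 m.
V = k[(-5.46×10⁻⁶)/(1.14)] = -4.31×10⁴ V.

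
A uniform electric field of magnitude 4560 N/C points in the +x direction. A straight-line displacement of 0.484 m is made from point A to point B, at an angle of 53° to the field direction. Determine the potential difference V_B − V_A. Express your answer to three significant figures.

-1330 V

Only the component of displacement along E changes the potential: ΔV = −E·d·cosθ.
ΔV = −(4560 V/m)(0.484 m)cos53° = -1330 V.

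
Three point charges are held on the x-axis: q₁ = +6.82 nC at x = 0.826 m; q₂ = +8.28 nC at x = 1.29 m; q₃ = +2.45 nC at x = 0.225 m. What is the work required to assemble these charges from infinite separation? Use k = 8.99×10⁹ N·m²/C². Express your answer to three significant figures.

The work to assemble the configuration equals its total potential energy, U = Σ kqᵢqⱼ/rᵢⱼ over all pairs.
Pair separations: r₁₂ = 0.464 m, r₁₃ = 0.601 m, r₂₃ = 1.06 m.
U = (1.09×10⁻⁶) + (2.50×10⁻⁷) + (1.71×10⁻⁷) = 1.52×10⁻⁶ J.

1.52×10⁻⁶ J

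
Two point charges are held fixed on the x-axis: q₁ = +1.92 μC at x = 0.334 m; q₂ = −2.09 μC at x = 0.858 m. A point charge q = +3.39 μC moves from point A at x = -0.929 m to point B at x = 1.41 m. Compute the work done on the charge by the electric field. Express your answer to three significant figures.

0.0717 J

The work done by the electric force is W_field = −ΔU = −q(V_B − V_A) = q(V_A − V_B).
At A: distances to the source charges are 1.26 m, 1.79 m; V_A = Σ kqᵢ/rᵢ = 3150 V.
At B: distances to the source charges are 1.08 m, 0.552 m; V_B = Σ kqᵢ/rᵢ = -1.80×10⁴ V.
ΔV = V_B − V_A = -2.11×10⁴ V.
W_field = −qΔV = −(3.39×10⁻⁶ C)(-2.11×10⁴ V) = 0.0717 J.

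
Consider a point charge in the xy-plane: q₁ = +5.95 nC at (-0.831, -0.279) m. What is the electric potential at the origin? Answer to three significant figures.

Electric potential is a scalar, so the contributions from each charge add algebraically: V = Σ kqᵢ/rᵢ.
Distances from the field point to each charge: r₁ = 0.877 m.
V = k[(5.95×10⁻⁹)/(0.877)] = 61.0 V.

61.0 V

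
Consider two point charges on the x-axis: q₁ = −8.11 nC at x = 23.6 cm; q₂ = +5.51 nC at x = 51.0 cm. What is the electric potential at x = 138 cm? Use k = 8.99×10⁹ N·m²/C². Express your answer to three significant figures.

Electric potential is a scalar, so the contributions from each charge add algebraically: V = Σ kqᵢ/rᵢ.
Distances from the field point to each charge: r₁ = 1.14 m, r₂ = 0.870 m.
V = k[(-8.11×10⁻⁹)/(1.14) + (5.51×10⁻⁹)/(0.870)] = -6.79 V.

-6.79 V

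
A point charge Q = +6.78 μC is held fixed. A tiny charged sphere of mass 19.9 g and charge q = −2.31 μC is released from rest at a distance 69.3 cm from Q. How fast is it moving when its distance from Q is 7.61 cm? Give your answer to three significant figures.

Only the electrostatic force acts, so mechanical energy is conserved: ½mv² = U₁ − U₂ = kQq(1/r₁ − 1/r₂).
U₁ − U₂ = (8.99×10⁹ N·m²/C²)(6.78×10⁻⁶ C)(-2.31×10⁻⁶ C)(1/0.693 − 1/0.0761) = 1.65 J.
v = √(2·1.65/0.0199) = 12.9 m/s.

12.9 m/s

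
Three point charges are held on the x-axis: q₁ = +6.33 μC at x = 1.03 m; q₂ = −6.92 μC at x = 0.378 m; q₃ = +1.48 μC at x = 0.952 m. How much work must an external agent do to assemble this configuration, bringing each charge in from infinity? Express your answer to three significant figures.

The assembly work is the sum of pairwise potential energies, U = Σ_{i<j} kqᵢqⱼ/rᵢⱼ.
Pair separations: r₁₂ = 0.652 m, r₁₃ = 0.0780 m, r₂₃ = 0.574 m.
U = (-0.604) + (1.08) + (-0.160) = 0.315 J.

0.315 J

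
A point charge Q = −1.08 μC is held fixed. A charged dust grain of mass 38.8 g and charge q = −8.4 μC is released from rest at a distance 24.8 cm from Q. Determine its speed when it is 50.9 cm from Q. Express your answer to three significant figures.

Only the electrostatic force acts, so mechanical energy is conserved: ½mv² = U₁ − U₂ = kQq(1/r₁ − 1/r₂).
U₁ − U₂ = (8.99×10⁹ N·m²/C²)(-1.08×10⁻⁶ C)(-8.40×10⁻⁶ C)(1/0.248 − 1/0.509) = 0.169 J.
v = √(2·0.169/0.0388) = 2.95 m/s.

2.95 m/s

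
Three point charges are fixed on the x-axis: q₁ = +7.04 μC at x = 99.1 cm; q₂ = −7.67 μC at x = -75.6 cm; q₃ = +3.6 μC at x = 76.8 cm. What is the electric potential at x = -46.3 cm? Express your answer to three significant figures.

-1.66×10⁵ V

Electric potential is a scalar, so the contributions from each charge add algebraically: V = Σ kqᵢ/rᵢ.
Distances from the field point to each charge: r₁ = 1.45 m, r₂ = 0.293 m, r₃ = 1.23 m.
V = k[(7.04×10⁻⁶)/(1.45) + (-7.67×10⁻⁶)/(0.293) + (3.60×10⁻⁶)/(1.23)] = -1.66×10⁵ V.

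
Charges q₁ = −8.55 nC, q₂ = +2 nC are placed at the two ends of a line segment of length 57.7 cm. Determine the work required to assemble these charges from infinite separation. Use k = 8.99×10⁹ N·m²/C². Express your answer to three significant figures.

The assembly work is the sum of pairwise potential energies, U = Σ_{i<j} kqᵢqⱼ/rᵢⱼ.
The separation is r = 0.577 m.
U = (-2.66×10⁻⁷) = -2.66×10⁻⁷ J.

-2.66×10⁻⁷ J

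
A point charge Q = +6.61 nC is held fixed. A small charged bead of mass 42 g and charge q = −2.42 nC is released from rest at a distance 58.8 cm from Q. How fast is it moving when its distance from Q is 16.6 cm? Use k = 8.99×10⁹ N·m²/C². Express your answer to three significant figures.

Only the electrostatic force acts, so mechanical energy is conserved: ½mv² = U₁ − U₂ = kQq(1/r₁ − 1/r₂).
U₁ − U₂ = (8.99×10⁹ N·m²/C²)(6.61×10⁻⁹ C)(-2.42×10⁻⁹ C)(1/0.588 − 1/0.166) = 6.22×10⁻⁷ J.
v = √(2·6.22×10⁻⁷/0.0420) = 5.44×10⁻³ m/s.

5.44×10⁻³ m/s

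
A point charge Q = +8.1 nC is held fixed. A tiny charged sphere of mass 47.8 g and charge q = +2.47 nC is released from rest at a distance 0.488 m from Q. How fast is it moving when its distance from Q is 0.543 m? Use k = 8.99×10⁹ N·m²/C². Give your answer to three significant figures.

Only the electrostatic force acts, so mechanical energy is conserved: ½mv² = U₁ − U₂ = kQq(1/r₁ − 1/r₂).
U₁ − U₂ = (8.99×10⁹ N·m²/C²)(8.10×10⁻⁹ C)(2.47×10⁻⁹ C)(1/0.488 − 1/0.543) = 3.73×10⁻⁸ J.
v = √(2·3.73×10⁻⁸/0.0478) = 1.25×10⁻³ m/s.

1.25×10⁻³ m/s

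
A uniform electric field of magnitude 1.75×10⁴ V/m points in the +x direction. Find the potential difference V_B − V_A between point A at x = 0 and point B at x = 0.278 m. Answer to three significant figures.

In a uniform field, potential decreases in the direction of E: V_B − V_A = −E·Δx.
V_B − V_A = −(1.75×10⁴ V/m)(0.278 m) = -4860 V.

-4860 V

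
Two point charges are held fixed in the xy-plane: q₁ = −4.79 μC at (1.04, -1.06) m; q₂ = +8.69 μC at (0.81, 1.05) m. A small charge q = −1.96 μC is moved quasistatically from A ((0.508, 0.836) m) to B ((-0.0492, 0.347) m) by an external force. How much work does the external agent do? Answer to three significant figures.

0.280 J

For quasistatic motion the external work equals the change in potential energy: W_ext = qΔV = q(V_B − V_A).
At A: distances to the source charges are 1.97 m, 0.370 m; V_A = Σ kqᵢ/rᵢ = 1.89×10⁵ V.
At B: distances to the source charges are 1.78 m, 1.11 m; V_B = Σ kqᵢ/rᵢ = 4.62×10⁴ V.
ΔV = V_B − V_A = -1.43×10⁵ V.
W_ext = qΔV = (-1.96×10⁻⁶ C)(-1.43×10⁵ V) = 0.280 J.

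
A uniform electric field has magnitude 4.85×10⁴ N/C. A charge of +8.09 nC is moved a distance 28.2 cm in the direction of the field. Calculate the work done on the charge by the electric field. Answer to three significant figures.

The potential change for a displacement 28.2 cm in the direction of the field is ΔV = −Ed = -1.37×10⁴ V.
W_field = −qΔV = 1.11×10⁻⁴ J.

1.11×10⁻⁴ J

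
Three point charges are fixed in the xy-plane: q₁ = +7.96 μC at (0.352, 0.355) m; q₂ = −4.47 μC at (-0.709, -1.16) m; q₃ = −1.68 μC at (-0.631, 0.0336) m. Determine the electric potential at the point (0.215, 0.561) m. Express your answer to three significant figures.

The total potential is the scalar sum of each charge's contribution, V = Σ kqᵢ/rᵢ.
Distances from the field point to each charge: r₁ = 0.247 m, r₂ = 1.95 m, r₃ = 0.997 m.
V = k[(7.96×10⁻⁶)/(0.247) + (-4.47×10⁻⁶)/(1.95) + (-1.68×10⁻⁶)/(0.997)] = 2.54×10⁵ V.

2.54×10⁵ V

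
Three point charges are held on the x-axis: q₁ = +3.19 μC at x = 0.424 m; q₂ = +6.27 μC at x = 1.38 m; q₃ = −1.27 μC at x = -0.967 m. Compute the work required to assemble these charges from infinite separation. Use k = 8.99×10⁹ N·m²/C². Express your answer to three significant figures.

0.131 J

The assembly work is the sum of pairwise potential energies, U = Σ_{i<j} kqᵢqⱼ/rᵢⱼ.
Pair separations: r₁₂ = 0.956 m, r₁₃ = 1.39 m, r₂₃ = 2.35 m.
U = (0.188) + (-0.0262) + (-0.0305) = 0.131 J.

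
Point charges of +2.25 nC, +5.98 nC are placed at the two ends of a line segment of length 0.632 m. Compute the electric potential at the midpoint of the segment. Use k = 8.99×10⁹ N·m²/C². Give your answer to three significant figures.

234 V

The total potential is the scalar sum of each charge's contribution, V = Σ kqᵢ/rᵢ.
Each charge is 0.316 m from the midpoint.
V = k[(2.25×10⁻⁹)/(0.316) + (5.98×10⁻⁹)/(0.316)] = 234 V.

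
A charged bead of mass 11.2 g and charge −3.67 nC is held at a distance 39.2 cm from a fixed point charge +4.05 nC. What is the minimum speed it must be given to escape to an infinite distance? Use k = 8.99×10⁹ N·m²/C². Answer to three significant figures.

7.80×10⁻³ m/s

To just escape, total mechanical energy must reach zero at infinity: ½mv²_min + U = 0, so ½mv²_min = −U = |kQq|/r.
|U| = |kQq|/r = (8.99×10⁹ N·m²/C²)(4.05×10⁻⁹)(3.67×10⁻⁹)/(0.392) = 3.41×10⁻⁷ J.
v_min = √(2|U|/m) = √(2·3.41×10⁻⁷/0.0112) = 7.80×10⁻³ m/s.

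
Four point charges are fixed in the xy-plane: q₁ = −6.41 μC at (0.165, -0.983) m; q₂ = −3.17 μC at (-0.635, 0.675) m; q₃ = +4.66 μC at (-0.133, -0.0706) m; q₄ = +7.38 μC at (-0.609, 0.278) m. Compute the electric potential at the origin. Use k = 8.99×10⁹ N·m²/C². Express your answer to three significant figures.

The total potential is the scalar sum of each charge's contribution, V = Σ kqᵢ/rᵢ.
Distances from the field point to each charge: r₁ = 0.997 m, r₂ = 0.927 m, r₃ = 0.151 m, r₄ = 0.669 m.
V = k[(-6.41×10⁻⁶)/(0.997) + (-3.17×10⁻⁶)/(0.927) + (4.66×10⁻⁶)/(0.151) + (7.38×10⁻⁶)/(0.669)] = 2.89×10⁵ V.

2.89×10⁵ V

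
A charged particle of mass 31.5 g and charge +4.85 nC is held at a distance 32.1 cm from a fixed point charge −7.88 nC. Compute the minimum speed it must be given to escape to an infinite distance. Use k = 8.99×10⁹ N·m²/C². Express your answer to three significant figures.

To just escape, total mechanical energy must reach zero at infinity: ½mv²_min + U = 0, so ½mv²_min = −U = |kQq|/r.
|U| = |kQq|/r = (8.99×10⁹ N·m²/C²)(7.88×10⁻⁹)(4.85×10⁻⁹)/(0.321) = 1.07×10⁻⁶ J.
v_min = √(2|U|/m) = √(2·1.07×10⁻⁶/0.0315) = 8.24×10⁻³ m/s.

8.24×10⁻³ m/s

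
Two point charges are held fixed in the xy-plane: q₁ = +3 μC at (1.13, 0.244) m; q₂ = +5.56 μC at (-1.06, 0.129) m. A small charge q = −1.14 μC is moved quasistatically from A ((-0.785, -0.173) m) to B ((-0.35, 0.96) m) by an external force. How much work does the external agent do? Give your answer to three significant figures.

For quasistatic motion the external work equals the change in potential energy: W_ext = qΔV = q(V_B − V_A).
At A: distances to the source charges are 1.96 m, 0.408 m; V_A = Σ kqᵢ/rᵢ = 1.36×10⁵ V.
At B: distances to the source charges are 1.64 m, 1.09 m; V_B = Σ kqᵢ/rᵢ = 6.21×10⁴ V.
ΔV = V_B − V_A = -7.40×10⁴ V.
W_ext = qΔV = (-1.14×10⁻⁶ C)(-7.40×10⁴ V) = 0.0844 J.

0.0844 J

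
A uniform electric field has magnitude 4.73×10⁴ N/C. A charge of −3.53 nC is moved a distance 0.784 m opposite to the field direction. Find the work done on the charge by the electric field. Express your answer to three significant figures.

The potential change for a displacement 0.784 m opposite to the field direction is ΔV = +Ed = 3.71×10⁴ V.
W_field = −qΔV = 1.31×10⁻⁴ J.

1.31×10⁻⁴ J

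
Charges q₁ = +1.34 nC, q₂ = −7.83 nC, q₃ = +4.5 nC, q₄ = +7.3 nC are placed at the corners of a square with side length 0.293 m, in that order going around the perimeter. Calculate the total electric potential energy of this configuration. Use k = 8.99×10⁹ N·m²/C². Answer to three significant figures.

-1.20×10⁻⁶ J

The work to assemble the configuration equals its total potential energy, U = Σ kqᵢqⱼ/rᵢⱼ over all pairs.
The four side pairs have separation 0.293 m and the two diagonal pairs 0.414 m.
Summing all 6 pair terms gives U = -1.20×10⁻⁶ J.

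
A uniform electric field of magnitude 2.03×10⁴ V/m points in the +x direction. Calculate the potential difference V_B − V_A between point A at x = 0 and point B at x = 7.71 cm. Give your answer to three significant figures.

-1570 V

In a uniform field, potential decreases in the direction of E: V_B − V_A = −E·Δx.
V_B − V_A = −(2.03×10⁴ V/m)(0.0771 m) = -1570 V.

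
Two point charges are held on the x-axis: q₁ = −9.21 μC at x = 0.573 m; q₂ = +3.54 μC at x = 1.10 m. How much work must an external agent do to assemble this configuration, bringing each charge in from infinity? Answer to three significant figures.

The assembly work is the sum of pairwise potential energies, U = Σ_{i<j} kqᵢqⱼ/rᵢⱼ.
Pair separations: r₁₂ = 0.527 m.
U = (-0.556) = -0.556 J.

-0.556 J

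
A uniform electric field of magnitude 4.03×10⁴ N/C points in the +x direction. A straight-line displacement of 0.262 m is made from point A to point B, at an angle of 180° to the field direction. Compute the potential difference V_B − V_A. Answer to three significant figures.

1.06×10⁴ V

Only the component of displacement along E changes the potential: ΔV = −E·d·cosθ.
ΔV = −(4.03×10⁴ V/m)(0.262 m)cos180° = 1.06×10⁴ V.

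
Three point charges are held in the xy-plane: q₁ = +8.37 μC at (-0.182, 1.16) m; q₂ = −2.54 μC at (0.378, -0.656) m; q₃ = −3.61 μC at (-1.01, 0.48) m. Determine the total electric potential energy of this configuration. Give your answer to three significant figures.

-0.308 J

The work to assemble the configuration equals its total potential energy, U = Σ kqᵢqⱼ/rᵢⱼ over all pairs.
Pair separations: r₁₂ = 1.90 m, r₁₃ = 1.07 m, r₂₃ = 1.79 m.
U = (-0.101) + (-0.254) + (0.0460) = -0.308 J.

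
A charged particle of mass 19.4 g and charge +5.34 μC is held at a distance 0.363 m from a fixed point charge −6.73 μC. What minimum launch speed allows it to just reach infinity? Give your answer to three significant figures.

9.58 m/s

To just escape, total mechanical energy must reach zero at infinity: ½mv²_min + U = 0, so ½mv²_min = −U = |kQq|/r.
|U| = |kQq|/r = (8.99×10⁹ N·m²/C²)(6.73×10⁻⁶)(5.34×10⁻⁶)/(0.363) = 0.890 J.
v_min = √(2|U|/m) = √(2·0.890/0.0194) = 9.58 m/s.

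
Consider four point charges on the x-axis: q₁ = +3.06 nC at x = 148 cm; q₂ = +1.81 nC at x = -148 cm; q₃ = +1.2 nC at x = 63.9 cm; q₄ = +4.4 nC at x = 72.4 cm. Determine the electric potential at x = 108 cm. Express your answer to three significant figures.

Electric potential is a scalar, so the contributions from each charge add algebraically: V = Σ kqᵢ/rᵢ.
Distances from the field point to each charge: r₁ = 0.400 m, r₂ = 2.56 m, r₃ = 0.441 m, r₄ = 0.356 m.
V = k[(3.06×10⁻⁹)/(0.400) + (1.81×10⁻⁹)/(2.56) + (1.20×10⁻⁹)/(0.441) + (4.40×10⁻⁹)/(0.356)] = 211 V.

211 V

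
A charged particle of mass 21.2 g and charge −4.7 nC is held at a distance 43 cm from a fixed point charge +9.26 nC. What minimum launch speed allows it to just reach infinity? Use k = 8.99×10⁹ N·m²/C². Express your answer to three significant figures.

9.27×10⁻³ m/s

To just escape, total mechanical energy must reach zero at infinity: ½mv²_min + U = 0, so ½mv²_min = −U = |kQq|/r.
|U| = |kQq|/r = (8.99×10⁹ N·m²/C²)(9.26×10⁻⁹)(4.70×10⁻⁹)/(0.430) = 9.10×10⁻⁷ J.
v_min = √(2|U|/m) = √(2·9.10×10⁻⁷/0.0212) = 9.27×10⁻³ m/s.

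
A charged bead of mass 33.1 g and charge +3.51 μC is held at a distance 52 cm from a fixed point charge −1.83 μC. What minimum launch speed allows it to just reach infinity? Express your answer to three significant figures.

To just escape, total mechanical energy must reach zero at infinity: ½mv²_min + U = 0, so ½mv²_min = −U = |kQq|/r.
|U| = |kQq|/r = (8.99×10⁹ N·m²/C²)(1.83×10⁻⁶)(3.51×10⁻⁶)/(0.520) = 0.111 J.
v_min = √(2|U|/m) = √(2·0.111/0.0331) = 2.59 m/s.

2.59 m/s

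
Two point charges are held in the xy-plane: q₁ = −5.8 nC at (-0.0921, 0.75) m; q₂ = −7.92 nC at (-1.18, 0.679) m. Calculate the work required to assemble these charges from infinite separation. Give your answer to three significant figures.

The work to assemble the configuration equals its total potential energy, U = Σ kqᵢqⱼ/rᵢⱼ over all pairs.
Pair separations: r₁₂ = 1.09 m.
U = (3.79×10⁻⁷) = 3.79×10⁻⁷ J.

3.79×10⁻⁷ J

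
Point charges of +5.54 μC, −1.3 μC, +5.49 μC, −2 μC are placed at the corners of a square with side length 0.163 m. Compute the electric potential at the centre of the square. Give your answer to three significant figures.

6.03×10⁵ V

Electric potential is a scalar, so the contributions from each charge add algebraically: V = Σ kqᵢ/rᵢ.
The distance from each corner to the centre is a√2/2 = 0.115 m.
V = k[(5.54×10⁻⁶)/(0.115) + (-1.30×10⁻⁶)/(0.115) + (5.49×10⁻⁶)/(0.115) + (-2.00×10⁻⁶)/(0.115)] = 6.03×10⁵ V.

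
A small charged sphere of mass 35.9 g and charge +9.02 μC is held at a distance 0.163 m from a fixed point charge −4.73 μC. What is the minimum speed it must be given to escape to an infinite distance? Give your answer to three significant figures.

11.4 m/s

To just escape, total mechanical energy must reach zero at infinity: ½mv²_min + U = 0, so ½mv²_min = −U = |kQq|/r.
|U| = |kQq|/r = (8.99×10⁹ N·m²/C²)(4.73×10⁻⁶)(9.02×10⁻⁶)/(0.163) = 2.35 J.
v_min = √(2|U|/m) = √(2·2.35/0.0359) = 11.4 m/s.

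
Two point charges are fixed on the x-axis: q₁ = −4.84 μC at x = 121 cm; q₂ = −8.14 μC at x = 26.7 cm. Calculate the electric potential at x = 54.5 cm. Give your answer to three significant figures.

-3.29×10⁵ V

Electric potential is a scalar, so the contributions from each charge add algebraically: V = Σ kqᵢ/rᵢ.
Distances from the field point to each charge: r₁ = 0.665 m, r₂ = 0.278 m.
V = k[(-4.84×10⁻⁶)/(0.665) + (-8.14×10⁻⁶)/(0.278)] = -3.29×10⁵ V.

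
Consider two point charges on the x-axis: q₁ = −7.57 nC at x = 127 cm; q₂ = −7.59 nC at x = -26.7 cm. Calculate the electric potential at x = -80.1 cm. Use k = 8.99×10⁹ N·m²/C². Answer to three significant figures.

Electric potential is a scalar, so the contributions from each charge add algebraically: V = Σ kqᵢ/rᵢ.
Distances from the field point to each charge: r₁ = 2.07 m, r₂ = 0.534 m.
V = k[(-7.57×10⁻⁹)/(2.07) + (-7.59×10⁻⁹)/(0.534)] = -161 V.

-161 V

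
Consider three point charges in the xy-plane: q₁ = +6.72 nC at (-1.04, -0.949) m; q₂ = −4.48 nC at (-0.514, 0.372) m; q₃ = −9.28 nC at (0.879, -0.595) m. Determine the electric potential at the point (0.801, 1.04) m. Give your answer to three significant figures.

-56.0 V

The total potential is the scalar sum of each charge's contribution, V = Σ kqᵢ/rᵢ.
Distances from the field point to each charge: r₁ = 2.71 m, r₂ = 1.47 m, r₃ = 1.64 m.
V = k[(6.72×10⁻⁹)/(2.71) + (-4.48×10⁻⁹)/(1.47) + (-9.28×10⁻⁹)/(1.64)] = -56.0 V.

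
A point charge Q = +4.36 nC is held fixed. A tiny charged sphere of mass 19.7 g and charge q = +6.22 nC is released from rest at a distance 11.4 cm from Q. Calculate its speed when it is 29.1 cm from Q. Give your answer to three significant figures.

Only the electrostatic force acts, so mechanical energy is conserved: ½mv² = U₁ − U₂ = kQq(1/r₁ − 1/r₂).
U₁ − U₂ = (8.99×10⁹ N·m²/C²)(4.36×10⁻⁹ C)(6.22×10⁻⁹ C)(1/0.114 − 1/0.291) = 1.30×10⁻⁶ J.
v = √(2·1.30×10⁻⁶/0.0197) = 0.0115 m/s.

0.0115 m/s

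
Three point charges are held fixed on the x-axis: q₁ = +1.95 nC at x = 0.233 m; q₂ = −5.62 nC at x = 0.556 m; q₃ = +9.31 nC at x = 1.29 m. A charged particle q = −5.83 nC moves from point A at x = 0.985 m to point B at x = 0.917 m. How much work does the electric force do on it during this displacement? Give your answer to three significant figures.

-4.07×10⁻⁷ J

The work done by the electric force is W_field = −ΔU = −q(V_B − V_A) = q(V_A − V_B).
At A: distances to the source charges are 0.752 m, 0.429 m, 0.305 m; V_A = Σ kqᵢ/rᵢ = 180 V.
At B: distances to the source charges are 0.684 m, 0.361 m, 0.373 m; V_B = Σ kqᵢ/rᵢ = 110 V.
ΔV = V_B − V_A = -69.9 V.
W_field = −qΔV = −(-5.83×10⁻⁹ C)(-69.9 V) = -4.07×10⁻⁷ J.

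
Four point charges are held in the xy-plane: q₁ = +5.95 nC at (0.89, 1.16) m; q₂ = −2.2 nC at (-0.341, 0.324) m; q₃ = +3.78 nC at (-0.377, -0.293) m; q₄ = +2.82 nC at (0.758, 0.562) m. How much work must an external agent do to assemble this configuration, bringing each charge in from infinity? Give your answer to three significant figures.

1.69×10⁻⁷ J

The work to assemble the configuration equals its total potential energy, U = Σ kqᵢqⱼ/rᵢⱼ over all pairs.
Pair separations: r₁₂ = 1.49 m, r₁₃ = 1.93 m, r₁₄ = 0.612 m, r₂₃ = 0.618 m, r₂₄ = 1.12 m, r₃₄ = 1.42 m.
Summing all 6 pair terms gives U = 1.69×10⁻⁷ J.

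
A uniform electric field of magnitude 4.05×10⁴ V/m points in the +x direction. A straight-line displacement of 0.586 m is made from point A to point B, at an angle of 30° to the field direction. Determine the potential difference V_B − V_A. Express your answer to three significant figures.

Only the component of displacement along E changes the potential: ΔV = −E·d·cosθ.
ΔV = −(4.05×10⁴ V/m)(0.586 m)cos30° = -2.06×10⁴ V.

-2.06×10⁴ V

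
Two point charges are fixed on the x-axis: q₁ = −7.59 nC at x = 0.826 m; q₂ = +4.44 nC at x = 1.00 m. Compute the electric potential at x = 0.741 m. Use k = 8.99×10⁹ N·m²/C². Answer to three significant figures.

The total potential is the scalar sum of each charge's contribution, V = Σ kqᵢ/rᵢ.
Distances from the field point to each charge: r₁ = 0.0850 m, r₂ = 0.259 m.
V = k[(-7.59×10⁻⁹)/(0.0850) + (4.44×10⁻⁹)/(0.259)] = -649 V.

-649 V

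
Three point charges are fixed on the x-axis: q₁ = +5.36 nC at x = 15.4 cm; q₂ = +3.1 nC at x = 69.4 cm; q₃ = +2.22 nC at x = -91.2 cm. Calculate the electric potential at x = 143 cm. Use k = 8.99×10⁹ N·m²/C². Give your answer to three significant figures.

The total potential is the scalar sum of each charge's contribution, V = Σ kqᵢ/rᵢ.
Distances from the field point to each charge: r₁ = 1.28 m, r₂ = 0.736 m, r₃ = 2.34 m.
V = k[(5.36×10⁻⁹)/(1.28) + (3.10×10⁻⁹)/(0.736) + (2.22×10⁻⁹)/(2.34)] = 84.2 V.

84.2 V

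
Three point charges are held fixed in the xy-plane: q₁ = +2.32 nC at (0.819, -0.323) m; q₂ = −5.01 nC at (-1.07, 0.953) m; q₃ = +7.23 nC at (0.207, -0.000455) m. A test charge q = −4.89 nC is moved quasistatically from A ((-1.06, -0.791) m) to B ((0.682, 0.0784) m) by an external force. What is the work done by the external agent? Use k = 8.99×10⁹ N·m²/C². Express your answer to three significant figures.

For quasistatic motion the external work equals the change in potential energy: W_ext = qΔV = q(V_B − V_A).
At A: distances to the source charges are 1.94 m, 1.74 m, 1.49 m; V_A = Σ kqᵢ/rᵢ = 28.5 V.
At B: distances to the source charges are 0.424 m, 1.96 m, 0.482 m; V_B = Σ kqᵢ/rᵢ = 161 V.
ΔV = V_B − V_A = 133 V.
W_ext = qΔV = (-4.89×10⁻⁹ C)(133 V) = -6.49×10⁻⁷ J.

-6.49×10⁻⁷ J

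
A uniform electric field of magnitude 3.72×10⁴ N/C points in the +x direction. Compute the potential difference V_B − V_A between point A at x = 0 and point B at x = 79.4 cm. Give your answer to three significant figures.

In a uniform field, potential decreases in the direction of E: V_B − V_A = −E·Δx.
V_B − V_A = −(3.72×10⁴ V/m)(0.794 m) = -2.95×10⁴ V.

-2.95×10⁴ V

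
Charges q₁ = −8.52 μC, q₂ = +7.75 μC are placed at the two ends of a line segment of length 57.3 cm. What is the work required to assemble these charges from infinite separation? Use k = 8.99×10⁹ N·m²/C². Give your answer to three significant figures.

The work to assemble the configuration equals its total potential energy, U = Σ kqᵢqⱼ/rᵢⱼ over all pairs.
The separation is r = 0.573 m.
U = (-1.04) = -1.04 J.

-1.04 J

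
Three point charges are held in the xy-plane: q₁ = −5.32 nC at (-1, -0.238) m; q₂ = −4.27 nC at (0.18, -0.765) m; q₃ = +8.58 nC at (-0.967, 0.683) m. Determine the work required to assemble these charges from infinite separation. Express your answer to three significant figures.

The work to assemble the configuration equals its total potential energy, U = Σ kqᵢqⱼ/rᵢⱼ over all pairs.
Pair separations: r₁₂ = 1.29 m, r₁₃ = 0.922 m, r₂₃ = 1.85 m.
U = (1.58×10⁻⁷) + (-4.45×10⁻⁷) + (-1.78×10⁻⁷) = -4.66×10⁻⁷ J.

-4.66×10⁻⁷ J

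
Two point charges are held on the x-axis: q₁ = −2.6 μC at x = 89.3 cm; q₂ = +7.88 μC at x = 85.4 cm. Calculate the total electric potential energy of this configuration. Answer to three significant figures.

-4.72 J

The work to assemble the configuration equals its total potential energy, U = Σ kqᵢqⱼ/rᵢⱼ over all pairs.
Pair separations: r₁₂ = 0.0390 m.
U = (-4.72) = -4.72 J.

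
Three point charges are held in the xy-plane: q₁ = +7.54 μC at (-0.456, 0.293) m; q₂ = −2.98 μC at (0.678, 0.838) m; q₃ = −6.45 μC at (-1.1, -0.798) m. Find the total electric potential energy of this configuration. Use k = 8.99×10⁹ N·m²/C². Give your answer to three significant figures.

The work to assemble the configuration equals its total potential energy, U = Σ kqᵢqⱼ/rᵢⱼ over all pairs.
Pair separations: r₁₂ = 1.26 m, r₁₃ = 1.27 m, r₂₃ = 2.42 m.
U = (-0.161) + (-0.345) + (0.0715) = -0.434 J.

-0.434 J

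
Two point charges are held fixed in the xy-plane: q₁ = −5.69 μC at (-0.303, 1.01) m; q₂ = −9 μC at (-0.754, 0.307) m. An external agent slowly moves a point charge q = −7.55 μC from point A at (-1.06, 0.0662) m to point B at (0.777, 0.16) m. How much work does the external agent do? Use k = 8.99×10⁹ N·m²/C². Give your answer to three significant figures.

-1.21 J

For quasistatic motion the external work equals the change in potential energy: W_ext = qΔV = q(V_B − V_A).
At A: distances to the source charges are 1.21 m, 0.389 m; V_A = Σ kqᵢ/rᵢ = -2.50×10⁵ V.
At B: distances to the source charges are 1.37 m, 1.54 m; V_B = Σ kqᵢ/rᵢ = -8.98×10⁴ V.
ΔV = V_B − V_A = 1.60×10⁵ V.
W_ext = qΔV = (-7.55×10⁻⁶ C)(1.60×10⁵ V) = -1.21 J.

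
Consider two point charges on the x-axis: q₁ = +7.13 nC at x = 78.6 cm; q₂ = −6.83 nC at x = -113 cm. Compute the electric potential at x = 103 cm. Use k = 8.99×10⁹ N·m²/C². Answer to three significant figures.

Electric potential is a scalar, so the contributions from each charge add algebraically: V = Σ kqᵢ/rᵢ.
Distances from the field point to each charge: r₁ = 0.244 m, r₂ = 2.16 m.
V = k[(7.13×10⁻⁹)/(0.244) + (-6.83×10⁻⁹)/(2.16)] = 234 V.

234 V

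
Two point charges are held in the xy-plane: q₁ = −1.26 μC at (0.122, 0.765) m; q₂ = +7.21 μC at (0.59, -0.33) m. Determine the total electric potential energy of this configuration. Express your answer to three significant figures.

-0.0686 J

The assembly work is the sum of pairwise potential energies, U = Σ_{i<j} kqᵢqⱼ/rᵢⱼ.
Pair separations: r₁₂ = 1.19 m.
U = (-0.0686) = -0.0686 J.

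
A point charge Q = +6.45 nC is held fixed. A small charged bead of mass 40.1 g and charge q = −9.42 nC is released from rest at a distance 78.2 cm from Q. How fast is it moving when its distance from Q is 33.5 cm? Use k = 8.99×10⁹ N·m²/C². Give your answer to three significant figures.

Only the electrostatic force acts, so mechanical energy is conserved: ½mv² = U₁ − U₂ = kQq(1/r₁ − 1/r₂).
U₁ − U₂ = (8.99×10⁹ N·m²/C²)(6.45×10⁻⁹ C)(-9.42×10⁻⁹ C)(1/0.782 − 1/0.335) = 9.32×10⁻⁷ J.
v = √(2·9.32×10⁻⁷/0.0401) = 6.82×10⁻³ m/s.

6.82×10⁻³ m/s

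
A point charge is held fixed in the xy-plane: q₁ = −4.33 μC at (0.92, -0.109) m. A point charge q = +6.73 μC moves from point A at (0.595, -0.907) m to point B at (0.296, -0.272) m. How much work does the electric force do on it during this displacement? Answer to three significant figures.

0.102 J

The work done by the electric force is W_field = −ΔU = −q(V_B − V_A) = q(V_A − V_B).
At A: distance to the source charge is 0.862 m; V_A = kq₁/r = -4.52×10⁴ V.
At B: distance to the source charge is 0.645 m; V_B = kq₁/r = -6.04×10⁴ V.
ΔV = V_B − V_A = -1.52×10⁴ V.
W_field = −qΔV = −(6.73×10⁻⁶ C)(-1.52×10⁴ V) = 0.102 J.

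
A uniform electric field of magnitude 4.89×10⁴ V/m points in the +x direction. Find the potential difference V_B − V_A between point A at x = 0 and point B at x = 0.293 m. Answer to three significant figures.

-1.43×10⁴ V

In a uniform field, potential decreases in the direction of E: V_B − V_A = −E·Δx.
V_B − V_A = −(4.89×10⁴ V/m)(0.293 m) = -1.43×10⁴ V.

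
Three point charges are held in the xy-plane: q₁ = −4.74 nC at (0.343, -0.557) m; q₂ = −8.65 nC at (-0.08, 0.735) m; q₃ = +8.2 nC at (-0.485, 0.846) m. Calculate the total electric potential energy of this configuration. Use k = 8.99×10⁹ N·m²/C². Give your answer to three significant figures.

The work to assemble the configuration equals its total potential energy, U = Σ kqᵢqⱼ/rᵢⱼ over all pairs.
Pair separations: r₁₂ = 1.36 m, r₁₃ = 1.63 m, r₂₃ = 0.420 m.
U = (2.71×10⁻⁷) + (-2.14×10⁻⁷) + (-1.52×10⁻⁶) = -1.46×10⁻⁶ J.

-1.46×10⁻⁶ J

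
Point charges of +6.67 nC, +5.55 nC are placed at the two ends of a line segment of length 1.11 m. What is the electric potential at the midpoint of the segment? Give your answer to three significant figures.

198 V

The total potential is the scalar sum of each charge's contribution, V = Σ kqᵢ/rᵢ.
Each charge is 0.555 m from the midpoint.
V = k[(6.67×10⁻⁹)/(0.555) + (5.55×10⁻⁹)/(0.555)] = 198 V.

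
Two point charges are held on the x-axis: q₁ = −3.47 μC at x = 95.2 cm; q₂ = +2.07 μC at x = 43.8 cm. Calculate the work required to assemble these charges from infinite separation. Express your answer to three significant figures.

The assembly work is the sum of pairwise potential energies, U = Σ_{i<j} kqᵢqⱼ/rᵢⱼ.
Pair separations: r₁₂ = 0.514 m.
U = (-0.126) = -0.126 J.

-0.126 J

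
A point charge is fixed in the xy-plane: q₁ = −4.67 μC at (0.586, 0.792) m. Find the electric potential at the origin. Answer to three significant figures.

-4.26×10⁴ V

The total potential is the scalar sum of each charge's contribution, V = Σ kqᵢ/rᵢ.
Distances from the field point to each charge: r₁ = 0.985 m.
V = k[(-4.67×10⁻⁶)/(0.985)] = -4.26×10⁴ V.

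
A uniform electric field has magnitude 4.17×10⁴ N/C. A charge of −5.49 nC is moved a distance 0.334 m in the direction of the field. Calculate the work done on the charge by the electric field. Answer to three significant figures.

The potential change for a displacement 0.334 m in the direction of the field is ΔV = −Ed = -1.39×10⁴ V.
W_field = −qΔV = -7.65×10⁻⁵ J.

-7.65×10⁻⁵ J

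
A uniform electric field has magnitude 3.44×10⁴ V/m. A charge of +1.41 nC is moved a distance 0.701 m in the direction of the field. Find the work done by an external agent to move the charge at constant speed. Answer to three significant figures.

The potential change for a displacement 0.701 m in the direction of the field is ΔV = −Ed = -2.41×10⁴ V.
W_ext = qΔV = -3.40×10⁻⁵ J.

-3.40×10⁻⁵ J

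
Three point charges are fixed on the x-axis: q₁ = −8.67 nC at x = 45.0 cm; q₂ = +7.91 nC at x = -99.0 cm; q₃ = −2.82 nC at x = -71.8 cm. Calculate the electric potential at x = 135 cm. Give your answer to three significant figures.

-68.5 V

Electric potential is a scalar, so the contributions from each charge add algebraically: V = Σ kqᵢ/rᵢ.
Distances from the field point to each charge: r₁ = 0.900 m, r₂ = 2.34 m, r₃ = 2.07 m.
V = k[(-8.67×10⁻⁹)/(0.900) + (7.91×10⁻⁹)/(2.34) + (-2.82×10⁻⁹)/(2.07)] = -68.5 V.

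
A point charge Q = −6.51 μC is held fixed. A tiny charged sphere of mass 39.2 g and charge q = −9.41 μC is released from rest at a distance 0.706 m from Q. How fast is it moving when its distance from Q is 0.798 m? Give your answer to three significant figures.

Only the electrostatic force acts, so mechanical energy is conserved: ½mv² = U₁ − U₂ = kQq(1/r₁ − 1/r₂).
U₁ − U₂ = (8.99×10⁹ N·m²/C²)(-6.51×10⁻⁶ C)(-9.41×10⁻⁶ C)(1/0.706 − 1/0.798) = 0.0899 J.
v = √(2·0.0899/0.0392) = 2.14 m/s.

2.14 m/s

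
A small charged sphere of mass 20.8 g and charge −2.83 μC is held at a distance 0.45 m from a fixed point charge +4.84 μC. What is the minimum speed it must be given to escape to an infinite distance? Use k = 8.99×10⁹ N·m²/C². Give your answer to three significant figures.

To just escape, total mechanical energy must reach zero at infinity: ½mv²_min + U = 0, so ½mv²_min = −U = |kQq|/r.
|U| = |kQq|/r = (8.99×10⁹ N·m²/C²)(4.84×10⁻⁶)(2.83×10⁻⁶)/(0.450) = 0.274 J.
v_min = √(2|U|/m) = √(2·0.274/0.0208) = 5.13 m/s.

5.13 m/s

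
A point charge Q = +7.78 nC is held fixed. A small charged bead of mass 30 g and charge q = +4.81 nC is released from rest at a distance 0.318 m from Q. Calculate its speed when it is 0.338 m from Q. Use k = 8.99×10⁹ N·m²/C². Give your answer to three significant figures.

2.04×10⁻³ m/s

Only the electrostatic force acts, so mechanical energy is conserved: ½mv² = U₁ − U₂ = kQq(1/r₁ − 1/r₂).
U₁ − U₂ = (8.99×10⁹ N·m²/C²)(7.78×10⁻⁹ C)(4.81×10⁻⁹ C)(1/0.318 − 1/0.338) = 6.26×10⁻⁸ J.
v = √(2·6.26×10⁻⁸/0.0300) = 2.04×10⁻³ m/s.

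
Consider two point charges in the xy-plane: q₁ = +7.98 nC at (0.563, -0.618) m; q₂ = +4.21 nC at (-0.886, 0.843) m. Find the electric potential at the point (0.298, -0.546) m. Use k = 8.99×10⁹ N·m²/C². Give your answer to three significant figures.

282 V

Electric potential is a scalar, so the contributions from each charge add algebraically: V = Σ kqᵢ/rᵢ.
Distances from the field point to each charge: r₁ = 0.275 m, r₂ = 1.83 m.
V = k[(7.98×10⁻⁹)/(0.275) + (4.21×10⁻⁹)/(1.83)] = 282 V.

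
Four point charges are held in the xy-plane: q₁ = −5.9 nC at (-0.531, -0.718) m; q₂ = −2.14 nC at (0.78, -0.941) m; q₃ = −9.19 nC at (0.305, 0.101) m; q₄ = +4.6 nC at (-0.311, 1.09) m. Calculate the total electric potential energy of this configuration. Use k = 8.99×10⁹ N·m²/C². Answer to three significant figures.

The work to assemble the configuration equals its total potential energy, U = Σ kqᵢqⱼ/rᵢⱼ over all pairs.
Pair separations: r₁₂ = 1.33 m, r₁₃ = 1.17 m, r₁₄ = 1.82 m, r₂₃ = 1.15 m, r₂₄ = 2.31 m, r₃₄ = 1.17 m.
Summing all 6 pair terms gives U = 1.58×10⁻⁷ J.

1.58×10⁻⁷ J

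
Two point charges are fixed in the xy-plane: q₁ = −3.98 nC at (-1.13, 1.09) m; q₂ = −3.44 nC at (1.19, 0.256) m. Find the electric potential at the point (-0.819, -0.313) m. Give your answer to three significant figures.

-39.7 V

The total potential is the scalar sum of each charge's contribution, V = Σ kqᵢ/rᵢ.
Distances from the field point to each charge: r₁ = 1.44 m, r₂ = 2.09 m.
V = k[(-3.98×10⁻⁹)/(1.44) + (-3.44×10⁻⁹)/(2.09)] = -39.7 V.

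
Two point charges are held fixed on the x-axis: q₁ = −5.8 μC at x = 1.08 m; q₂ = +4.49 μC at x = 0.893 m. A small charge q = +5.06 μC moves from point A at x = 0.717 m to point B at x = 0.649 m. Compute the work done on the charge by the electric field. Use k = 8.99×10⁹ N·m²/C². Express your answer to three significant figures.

The work done by the electric force is W_field = −ΔU = −q(V_B − V_A) = q(V_A − V_B).
At A: distances to the source charges are 0.363 m, 0.176 m; V_A = Σ kqᵢ/rᵢ = 8.57×10⁴ V.
At B: distances to the source charges are 0.431 m, 0.244 m; V_B = Σ kqᵢ/rᵢ = 4.45×10⁴ V.
ΔV = V_B − V_A = -4.13×10⁴ V.
W_field = −qΔV = −(5.06×10⁻⁶ C)(-4.13×10⁴ V) = 0.209 J.

0.209 J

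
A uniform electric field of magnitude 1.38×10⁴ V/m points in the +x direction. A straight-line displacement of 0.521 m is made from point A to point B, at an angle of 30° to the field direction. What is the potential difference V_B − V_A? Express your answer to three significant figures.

-6230 V

Only the component of displacement along E changes the potential: ΔV = −E·d·cosθ.
ΔV = −(1.38×10⁴ V/m)(0.521 m)cos30° = -6230 V.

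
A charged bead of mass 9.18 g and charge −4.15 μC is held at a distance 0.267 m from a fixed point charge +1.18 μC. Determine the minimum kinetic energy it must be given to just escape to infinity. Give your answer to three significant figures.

To just escape, total mechanical energy must reach zero at infinity: ½mv²_min + U = 0, so ½mv²_min = −U = |kQq|/r.
|U| = |kQq|/r = (8.99×10⁹ N·m²/C²)(1.18×10⁻⁶)(4.15×10⁻⁶)/(0.267) = 0.165 J.

0.165 J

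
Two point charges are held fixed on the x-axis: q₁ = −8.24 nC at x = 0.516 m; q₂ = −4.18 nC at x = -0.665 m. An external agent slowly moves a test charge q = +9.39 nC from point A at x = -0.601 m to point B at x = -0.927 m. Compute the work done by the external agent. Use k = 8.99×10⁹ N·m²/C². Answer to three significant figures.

For quasistatic motion the external work equals the change in potential energy: W_ext = qΔV = q(V_B − V_A).
At A: distances to the source charges are 1.12 m, 0.0640 m; V_A = Σ kqᵢ/rᵢ = -653 V.
At B: distances to the source charges are 1.44 m, 0.262 m; V_B = Σ kqᵢ/rᵢ = -195 V.
ΔV = V_B − V_A = 459 V.
W_ext = qΔV = (9.39×10⁻⁹ C)(459 V) = 4.31×10⁻⁶ J.

4.31×10⁻⁶ J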